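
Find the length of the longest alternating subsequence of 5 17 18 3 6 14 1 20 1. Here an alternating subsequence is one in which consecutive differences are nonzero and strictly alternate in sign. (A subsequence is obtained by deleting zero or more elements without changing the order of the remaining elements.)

Track the best alternating length ending on an up-step vs a down-step at each position: up/down = 1/1, 2/1, 2/1, 1/3, 4/3, 4/3, 1/5, 6/1, 1/7.
The maximum over both is 7; one such subsequence is 5, 17, 3, 6, 1, 20, 1.

7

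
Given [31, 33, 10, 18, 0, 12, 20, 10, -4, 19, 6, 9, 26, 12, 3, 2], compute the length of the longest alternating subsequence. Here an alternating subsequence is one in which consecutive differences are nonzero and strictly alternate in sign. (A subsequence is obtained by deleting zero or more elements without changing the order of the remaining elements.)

11

A longest alternating subsequence is 31, 33, 10, 18, 0, 12, 10, 19, 6, 26, 12 (positions 1,2,3,4,5,6,8,10,11,13,14); its 10 consecutive differences strictly alternate in sign, and length 11 is optimal.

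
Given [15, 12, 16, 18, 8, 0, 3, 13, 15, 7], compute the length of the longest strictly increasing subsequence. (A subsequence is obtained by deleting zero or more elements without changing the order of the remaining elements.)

4

Let dp[i] be the longest increasing subsequence ending at position i. Then dp = [1, 1, 2, 3, 1, 1, 2, 3, 4, 3].
The maximum is 4; one witness is 0, 3, 13, 15 at positions 6,7,8,9.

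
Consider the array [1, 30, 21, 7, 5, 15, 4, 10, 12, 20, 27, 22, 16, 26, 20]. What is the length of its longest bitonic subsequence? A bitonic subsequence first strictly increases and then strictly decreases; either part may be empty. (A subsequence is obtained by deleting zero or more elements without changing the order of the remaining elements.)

8

One longest bitonic subsequence is 1, 7, 10, 12, 20, 27, 26, 20 (positions 1,4,8,9,10,11,14,15): it rises to 27 then falls. Length 8 is optimal.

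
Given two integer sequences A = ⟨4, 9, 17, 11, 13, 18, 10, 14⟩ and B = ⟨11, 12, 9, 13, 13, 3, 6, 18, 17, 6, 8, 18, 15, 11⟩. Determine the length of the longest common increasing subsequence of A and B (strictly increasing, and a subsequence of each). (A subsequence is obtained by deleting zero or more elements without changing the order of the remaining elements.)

A longest common strictly increasing subsequence is 11, 13, 18 (length 3); it appears in order in both A and B, and no longer such subsequence exists.

3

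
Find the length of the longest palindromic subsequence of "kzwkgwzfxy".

5

Using dp[i][j] = 2 + dp[i+1][j−1] if the ends match, else max(dp[i+1][j], dp[i][j−1]):
dp[1][10] = 5. A witness is zwgwz at positions 2,3,5,6,7.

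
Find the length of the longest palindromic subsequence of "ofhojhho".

5

One longest palindromic subsequence is ohhho (positions 1,3,6,7,8); it reads the same forward and backward, and the interval DP gives dp[1][8] = 5.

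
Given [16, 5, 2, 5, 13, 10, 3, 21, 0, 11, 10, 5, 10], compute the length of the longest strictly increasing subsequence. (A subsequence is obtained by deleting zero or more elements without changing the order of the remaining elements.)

Let dp[i] be the longest increasing subsequence ending at position i. Then dp = [1, 1, 1, 2, 3, 3, 2, 4, 1, 4, 3, 3, 4].
The maximum is 4; one witness is 2, 5, 13, 21 at positions 3,4,5,8.

4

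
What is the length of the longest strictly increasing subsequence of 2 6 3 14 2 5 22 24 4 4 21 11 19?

Scanning left to right, the best length ending at each element is: 2→1, 6→2, 3→2, 14→3, 2→1, 5→3, 22→4, 24→5, 4→3, 4→3, 21→4, 11→4, 19→5.
So the longest increasing subsequence has length 5, e.g. 2, 6, 14, 22, 24.

5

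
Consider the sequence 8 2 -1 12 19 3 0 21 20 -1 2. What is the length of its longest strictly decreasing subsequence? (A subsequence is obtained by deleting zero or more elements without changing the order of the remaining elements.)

Scanning left to right, the best length ending at each element is: 8→1, 2→2, -1→3, 12→1, 19→1, 3→2, 0→3, 21→1, 20→2, -1→4, 2→3.
So the longest decreasing subsequence has length 4, e.g. 8, 2, 0, -1.

4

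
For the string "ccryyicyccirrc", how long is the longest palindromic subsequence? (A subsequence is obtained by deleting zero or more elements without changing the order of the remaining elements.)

One longest palindromic subsequence is cricccirc (positions 1,3,6,7,9,10,11,13,14); it reads the same forward and backward, and the interval DP gives dp[1][14] = 9.

9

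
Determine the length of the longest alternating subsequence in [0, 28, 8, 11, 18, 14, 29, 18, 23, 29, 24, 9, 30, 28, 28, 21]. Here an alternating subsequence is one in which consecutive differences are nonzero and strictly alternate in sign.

Track the best alternating length ending on an up-step vs a down-step at each position: up/down = 1/1, 2/1, 2/3, 4/3, 4/3, 4/5, 6/1, 6/7, 8/7, 8/1, 8/9, 4/9, 10/1, 10/11, 10/11, 10/11.
The maximum over both is 11; one such subsequence is 0, 28, 8, 18, 14, 29, 18, 29, 24, 30, 28.

11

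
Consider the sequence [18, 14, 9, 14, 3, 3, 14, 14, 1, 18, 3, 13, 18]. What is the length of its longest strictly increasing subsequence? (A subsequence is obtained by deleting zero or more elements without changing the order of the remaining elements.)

4

Let dp[i] be the longest increasing subsequence ending at position i. Then dp = [1, 1, 1, 2, 1, 1, 2, 2, 1, 3, 2, 3, 4].
The maximum is 4; one witness is 1, 3, 13, 18 at positions 9,11,12,13.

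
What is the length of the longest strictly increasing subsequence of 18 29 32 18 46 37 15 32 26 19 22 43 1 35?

One longest increasing subsequence is 18, 29, 32, 37, 43 (positions 1,2,3,6,12), of length 5; no longer one exists.

5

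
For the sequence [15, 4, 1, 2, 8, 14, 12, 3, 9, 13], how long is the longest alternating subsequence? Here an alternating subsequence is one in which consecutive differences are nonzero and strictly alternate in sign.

5

Track the best alternating length ending on an up-step vs a down-step at each position: up/down = 1/1, 1/2, 1/2, 3/2, 3/2, 3/2, 3/4, 3/4, 5/4, 5/4.
The maximum over both is 5; one such subsequence is 15, 4, 8, 3, 9.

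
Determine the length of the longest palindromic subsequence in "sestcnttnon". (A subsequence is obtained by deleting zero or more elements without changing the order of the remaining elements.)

One longest palindromic subsequence is nttn (positions 6,7,8,11); it reads the same forward and backward, and the interval DP gives dp[1][11] = 4.

4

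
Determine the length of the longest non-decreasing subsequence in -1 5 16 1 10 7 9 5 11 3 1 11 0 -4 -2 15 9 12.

Scanning left to right, the best length ending at each element is: -1→1, 5→2, 16→3, 1→2, 10→3, 7→3, 9→4, 5→3, 11→5, 3→3, 1→3, 11→6, 0→2, -4→1, -2→2, 15→7, 9→5, 12→7.
So the longest non-decreasing subsequence has length 7, e.g. -1, 5, 7, 9, 11, 11, 15.

7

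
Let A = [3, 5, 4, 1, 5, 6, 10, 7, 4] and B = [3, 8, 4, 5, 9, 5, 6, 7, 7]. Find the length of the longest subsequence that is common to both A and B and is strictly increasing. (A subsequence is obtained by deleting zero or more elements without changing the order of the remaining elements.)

5

For each value that appears in both, track the longest common increasing run ending there.
The best achievable length is 5; one witness is 3, 4, 5, 6, 7 (A-positions 1,3,5,6,8, B-positions 1,3,4,7,8).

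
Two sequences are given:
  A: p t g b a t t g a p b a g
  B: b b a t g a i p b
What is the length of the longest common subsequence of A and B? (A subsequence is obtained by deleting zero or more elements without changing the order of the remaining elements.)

7

Backtracking the LCS table gives one alignment: b (A4,B2) → a (A5,B3) → t (A7,B4) → g (A8,B5) → a (A9,B6) → p (A10,B8) → b (A11,B9).
So the longest common subsequence has length 7.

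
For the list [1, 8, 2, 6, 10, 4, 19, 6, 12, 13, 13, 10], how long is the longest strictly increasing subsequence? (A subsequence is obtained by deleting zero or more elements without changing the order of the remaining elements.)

6

Scanning left to right, the best length ending at each element is: 1→1, 8→2, 2→2, 6→3, 10→4, 4→3, 19→5, 6→4, 12→5, 13→6, 13→6, 10→5.
So the longest increasing subsequence has length 6, e.g. 1, 2, 6, 10, 12, 13.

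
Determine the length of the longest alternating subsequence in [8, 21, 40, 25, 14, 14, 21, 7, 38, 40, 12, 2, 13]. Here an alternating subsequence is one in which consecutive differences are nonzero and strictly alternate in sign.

A longest alternating subsequence is 8, 21, 14, 21, 7, 38, 12, 13 (positions 1,2,5,7,8,9,11,13); its 7 consecutive differences strictly alternate in sign, and length 8 is optimal.

8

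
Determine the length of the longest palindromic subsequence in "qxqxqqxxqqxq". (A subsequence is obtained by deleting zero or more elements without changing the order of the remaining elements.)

One longest palindromic subsequence is qxqqxxqqxq (positions 1,2,3,5,7,8,9,10,11,12); it reads the same forward and backward, and the interval DP gives dp[1][12] = 10.

10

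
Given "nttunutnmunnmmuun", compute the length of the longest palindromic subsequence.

10

Using dp[i][j] = 2 + dp[i+1][j−1] if the ends match, else max(dp[i+1][j], dp[i][j−1]):
dp[1][17] = 10. A witness is nuumnnmuun at positions 1,4,6,9,11,12,14,15,16,17.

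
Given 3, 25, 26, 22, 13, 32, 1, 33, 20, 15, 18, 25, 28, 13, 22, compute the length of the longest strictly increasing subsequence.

6

Let dp[i] be the longest increasing subsequence ending at position i. Then dp = [1, 2, 3, 2, 2, 4, 1, 5, 3, 3, 4, 5, 6, 2, 5].
The maximum is 6; one witness is 3, 13, 15, 18, 25, 28 at positions 1,5,10,11,12,13.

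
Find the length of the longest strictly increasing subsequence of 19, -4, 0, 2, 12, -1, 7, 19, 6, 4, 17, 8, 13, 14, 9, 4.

7

Scanning left to right, the best length ending at each element is: 19→1, -4→1, 0→2, 2→3, 12→4, -1→2, 7→4, 19→5, 6→4, 4→4, 17→5, 8→5, 13→6, 14→7, 9→6, 4→4.
So the longest increasing subsequence has length 7, e.g. -4, 0, 2, 7, 8, 13, 14.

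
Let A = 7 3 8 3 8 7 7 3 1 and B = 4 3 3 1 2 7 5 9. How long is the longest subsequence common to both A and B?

A longest common subsequence is 3, 3, 7 (length 3); the LCS DP confirms no longer common subsequence exists.

3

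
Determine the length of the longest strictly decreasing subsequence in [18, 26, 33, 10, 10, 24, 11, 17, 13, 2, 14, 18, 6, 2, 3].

Scanning left to right, the best length ending at each element is: 18→1, 26→1, 33→1, 10→2, 10→2, 24→2, 11→3, 17→3, 13→4, 2→5, 14→4, 18→3, 6→5, 2→6, 3→6.
So the longest decreasing subsequence has length 6, e.g. 26, 24, 17, 13, 6, 2.

6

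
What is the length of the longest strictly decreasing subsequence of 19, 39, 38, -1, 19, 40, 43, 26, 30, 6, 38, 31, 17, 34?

Let dp[i] be the longest decreasing subsequence ending at position i. Then dp = [1, 1, 2, 3, 3, 1, 1, 3, 3, 4, 2, 3, 4, 3].
The maximum is 4; one witness is 39, 38, 19, 6 at positions 2,3,5,10.

4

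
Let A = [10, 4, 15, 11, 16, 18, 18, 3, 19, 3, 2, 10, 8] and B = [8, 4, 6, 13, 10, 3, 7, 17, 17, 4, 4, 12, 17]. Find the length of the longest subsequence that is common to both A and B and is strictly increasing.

A longest common strictly increasing subsequence is 4, 10 (length 2); it appears in order in both A and B, and no longer such subsequence exists.

2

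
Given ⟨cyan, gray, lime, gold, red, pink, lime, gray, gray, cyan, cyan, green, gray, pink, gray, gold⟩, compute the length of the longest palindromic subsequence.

8

One longest palindromic subsequence is gold gray gray cyan cyan gray gray gold (positions 4,8,9,10,11,13,15,16); it reads the same forward and backward, and the interval DP gives dp[1][16] = 8.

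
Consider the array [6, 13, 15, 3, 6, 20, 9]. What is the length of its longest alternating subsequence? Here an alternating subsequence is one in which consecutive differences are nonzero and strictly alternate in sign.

Track the best alternating length ending on an up-step vs a down-step at each position: up/down = 1/1, 2/1, 2/1, 1/3, 4/3, 4/1, 4/5.
The maximum over both is 5; one such subsequence is 6, 13, 3, 20, 9.

5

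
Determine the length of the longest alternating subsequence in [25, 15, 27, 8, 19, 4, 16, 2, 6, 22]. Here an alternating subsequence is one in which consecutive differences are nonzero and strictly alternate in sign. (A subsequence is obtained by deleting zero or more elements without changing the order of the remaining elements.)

9

Track the best alternating length ending on an up-step vs a down-step at each position: up/down = 1/1, 1/2, 3/1, 1/4, 5/4, 1/6, 7/6, 1/8, 9/8, 9/4.
The maximum over both is 9; one such subsequence is 25, 15, 27, 8, 19, 4, 16, 2, 6.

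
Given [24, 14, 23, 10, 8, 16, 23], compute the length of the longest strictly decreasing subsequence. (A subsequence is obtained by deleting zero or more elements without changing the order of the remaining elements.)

4

Scanning left to right, the best length ending at each element is: 24→1, 14→2, 23→2, 10→3, 8→4, 16→3, 23→2.
So the longest decreasing subsequence has length 4, e.g. 24, 14, 10, 8.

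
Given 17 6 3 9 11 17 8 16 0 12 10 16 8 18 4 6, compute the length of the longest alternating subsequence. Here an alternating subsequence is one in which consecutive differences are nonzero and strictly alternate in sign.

Track the best alternating length ending on an up-step vs a down-step at each position: up/down = 1/1, 1/2, 1/2, 3/2, 3/2, 3/1, 3/4, 5/4, 1/6, 7/6, 7/8, 9/4, 7/10, 11/1, 7/12, 13/12.
The maximum over both is 13; one such subsequence is 17, 6, 9, 8, 16, 0, 12, 10, 16, 8, 18, 4, 6.

13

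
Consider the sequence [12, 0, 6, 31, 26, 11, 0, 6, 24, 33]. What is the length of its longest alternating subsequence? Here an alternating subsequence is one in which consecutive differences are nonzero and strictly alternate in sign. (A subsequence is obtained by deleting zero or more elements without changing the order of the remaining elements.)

5

A longest alternating subsequence is 12, 0, 6, 0, 6 (positions 1,2,3,7,8); its 4 consecutive differences strictly alternate in sign, and length 5 is optimal.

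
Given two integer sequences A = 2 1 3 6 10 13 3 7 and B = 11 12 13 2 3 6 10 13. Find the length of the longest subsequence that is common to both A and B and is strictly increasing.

For each value that appears in both, track the longest common increasing run ending there.
The best achievable length is 5; one witness is 2, 3, 6, 10, 13 (A-positions 1,3,4,5,6, B-positions 4,5,6,7,8).

5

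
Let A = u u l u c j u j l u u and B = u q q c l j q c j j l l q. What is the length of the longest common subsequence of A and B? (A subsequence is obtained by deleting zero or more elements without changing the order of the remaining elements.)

A longest common subsequence is ulcjjl (length 6); the LCS DP confirms no longer common subsequence exists.

6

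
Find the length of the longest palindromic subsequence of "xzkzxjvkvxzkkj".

9

One longest palindromic subsequence is kzxvkvxzk (positions 3,4,5,7,8,9,10,11,13); it reads the same forward and backward, and the interval DP gives dp[1][14] = 9.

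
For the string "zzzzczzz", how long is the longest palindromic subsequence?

One longest palindromic subsequence is zzzczzz (positions 1,2,3,5,6,7,8); it reads the same forward and backward, and the interval DP gives dp[1][8] = 7.

7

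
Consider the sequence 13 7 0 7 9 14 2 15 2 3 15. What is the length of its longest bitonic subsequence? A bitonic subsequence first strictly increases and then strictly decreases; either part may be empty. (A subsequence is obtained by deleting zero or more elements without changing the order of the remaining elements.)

6

One longest bitonic subsequence is 0, 7, 9, 14, 15, 3 (positions 3,4,5,6,8,10): it rises to 15 then falls. Length 6 is optimal.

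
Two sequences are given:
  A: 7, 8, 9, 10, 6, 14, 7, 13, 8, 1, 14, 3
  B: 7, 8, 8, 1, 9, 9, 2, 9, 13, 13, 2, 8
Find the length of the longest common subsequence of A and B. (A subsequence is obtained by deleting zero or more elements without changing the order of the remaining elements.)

5

A longest common subsequence is 7, 8, 9, 13, 8 (length 5); the LCS DP confirms no longer common subsequence exists.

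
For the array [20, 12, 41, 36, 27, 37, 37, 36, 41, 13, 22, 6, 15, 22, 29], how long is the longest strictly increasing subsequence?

One longest increasing subsequence is 12, 13, 15, 22, 29 (positions 2,10,13,14,15), of length 5; no longer one exists.

5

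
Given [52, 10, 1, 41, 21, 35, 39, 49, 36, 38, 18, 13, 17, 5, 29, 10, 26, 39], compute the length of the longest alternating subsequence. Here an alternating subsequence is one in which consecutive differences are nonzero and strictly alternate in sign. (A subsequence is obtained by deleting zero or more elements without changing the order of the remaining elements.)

13

A longest alternating subsequence is 52, 10, 41, 21, 39, 36, 38, 13, 17, 5, 29, 10, 26 (positions 1,2,4,5,7,9,10,12,13,14,15,16,17); its 12 consecutive differences strictly alternate in sign, and length 13 is optimal.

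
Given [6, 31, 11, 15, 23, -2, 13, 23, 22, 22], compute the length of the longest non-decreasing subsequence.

5

Scanning left to right, the best length ending at each element is: 6→1, 31→2, 11→2, 15→3, 23→4, -2→1, 13→3, 23→5, 22→4, 22→5.
So the longest non-decreasing subsequence has length 5, e.g. 6, 11, 15, 23, 23.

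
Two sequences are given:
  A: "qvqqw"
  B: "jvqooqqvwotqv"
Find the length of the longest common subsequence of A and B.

A longest common subsequence is qqqw (length 4); the LCS DP confirms no longer common subsequence exists.

4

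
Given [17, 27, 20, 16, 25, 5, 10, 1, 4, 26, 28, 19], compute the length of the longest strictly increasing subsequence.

5

Let dp[i] be the longest increasing subsequence ending at position i. Then dp = [1, 2, 2, 1, 3, 1, 2, 1, 2, 4, 5, 3].
The maximum is 5; one witness is 17, 20, 25, 26, 28 at positions 1,3,5,10,11.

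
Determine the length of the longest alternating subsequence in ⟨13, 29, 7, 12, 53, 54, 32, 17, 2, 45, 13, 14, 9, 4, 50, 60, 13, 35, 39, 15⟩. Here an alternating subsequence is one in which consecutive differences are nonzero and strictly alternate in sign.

Track the best alternating length ending on an up-step vs a down-step at each position: up/down = 1/1, 2/1, 1/3, 4/3, 4/1, 4/1, 4/5, 4/5, 1/5, 6/5, 6/7, 8/7, 6/9, 6/9, 10/5, 10/1, 10/11, 12/11, 12/11, 12/13.
The maximum over both is 13; one such subsequence is 13, 29, 7, 53, 32, 45, 13, 14, 9, 50, 13, 35, 15.

13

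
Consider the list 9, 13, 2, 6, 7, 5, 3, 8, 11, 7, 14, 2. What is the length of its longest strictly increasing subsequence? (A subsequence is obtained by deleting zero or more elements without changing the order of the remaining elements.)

6

Let dp[i] be the longest increasing subsequence ending at position i. Then dp = [1, 2, 1, 2, 3, 2, 2, 4, 5, 3, 6, 1].
The maximum is 6; one witness is 2, 6, 7, 8, 11, 14 at positions 3,4,5,8,9,11.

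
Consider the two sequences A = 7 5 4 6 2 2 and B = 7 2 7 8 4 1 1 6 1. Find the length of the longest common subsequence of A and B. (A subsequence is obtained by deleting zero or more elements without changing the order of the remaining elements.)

Backtracking the LCS table gives one alignment: 7 (A1,B3) → 4 (A3,B5) → 6 (A4,B8).
So the longest common subsequence has length 3.

3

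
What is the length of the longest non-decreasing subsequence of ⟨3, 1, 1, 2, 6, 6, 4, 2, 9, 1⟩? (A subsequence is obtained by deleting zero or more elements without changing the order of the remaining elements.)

Let dp[i] be the longest non-decreasing subsequence ending at position i. Then dp = [1, 1, 2, 3, 4, 5, 4, 4, 6, 3].
The maximum is 6; one witness is 1, 1, 2, 6, 6, 9 at positions 2,3,4,5,6,9.

6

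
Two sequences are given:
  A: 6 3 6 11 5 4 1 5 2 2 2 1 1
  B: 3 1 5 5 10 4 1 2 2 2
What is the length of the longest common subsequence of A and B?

Backtracking the LCS table gives one alignment: 3 (A2,B1) → 5 (A5,B4) → 4 (A6,B6) → 1 (A7,B7) → 2 (A9,B8) → 2 (A10,B9) → 2 (A11,B10).
So the longest common subsequence has length 7.

7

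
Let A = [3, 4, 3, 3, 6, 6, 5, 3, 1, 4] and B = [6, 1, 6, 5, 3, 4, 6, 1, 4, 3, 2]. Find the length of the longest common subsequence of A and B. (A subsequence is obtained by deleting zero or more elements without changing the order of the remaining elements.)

6

A longest common subsequence is 6, 6, 5, 3, 1, 4 (length 6); the LCS DP confirms no longer common subsequence exists.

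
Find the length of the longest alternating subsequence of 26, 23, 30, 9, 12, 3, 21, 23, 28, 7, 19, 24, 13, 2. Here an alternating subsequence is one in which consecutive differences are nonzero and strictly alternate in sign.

Track the best alternating length ending on an up-step vs a down-step at each position: up/down = 1/1, 1/2, 3/1, 1/4, 5/4, 1/6, 7/4, 7/4, 7/4, 7/8, 9/8, 9/8, 9/10, 1/10.
The maximum over both is 10; one such subsequence is 26, 23, 30, 9, 12, 3, 21, 7, 19, 13.

10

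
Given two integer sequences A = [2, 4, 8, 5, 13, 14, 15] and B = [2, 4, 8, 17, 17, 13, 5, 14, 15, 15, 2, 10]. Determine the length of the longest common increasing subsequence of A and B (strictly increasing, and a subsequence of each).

6

For each value that appears in both, track the longest common increasing run ending there.
The best achievable length is 6; one witness is 2, 4, 8, 13, 14, 15 (A-positions 1,2,3,5,6,7, B-positions 1,2,3,6,8,9).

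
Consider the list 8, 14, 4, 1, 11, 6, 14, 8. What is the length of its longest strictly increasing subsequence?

Let dp[i] be the longest increasing subsequence ending at position i. Then dp = [1, 2, 1, 1, 2, 2, 3, 3].
The maximum is 3; one witness is 8, 11, 14 at positions 1,5,7.

3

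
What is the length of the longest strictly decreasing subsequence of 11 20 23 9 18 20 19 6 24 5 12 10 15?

5

Scanning left to right, the best length ending at each element is: 11→1, 20→1, 23→1, 9→2, 18→2, 20→2, 19→3, 6→4, 24→1, 5→5, 12→4, 10→5, 15→4.
So the longest decreasing subsequence has length 5, e.g. 23, 20, 19, 6, 5.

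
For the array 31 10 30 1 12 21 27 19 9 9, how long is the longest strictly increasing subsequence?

Scanning left to right, the best length ending at each element is: 31→1, 10→1, 30→2, 1→1, 12→2, 21→3, 27→4, 19→3, 9→2, 9→2.
So the longest increasing subsequence has length 4, e.g. 10, 12, 21, 27.

4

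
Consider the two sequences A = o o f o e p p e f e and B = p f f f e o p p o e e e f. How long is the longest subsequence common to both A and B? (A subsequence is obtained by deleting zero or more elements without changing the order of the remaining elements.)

6

Backtracking the LCS table gives one alignment: f (A3,B4) → o (A4,B6) → p (A6,B7) → p (A7,B8) → e (A8,B12) → f (A9,B13).
So the longest common subsequence has length 6.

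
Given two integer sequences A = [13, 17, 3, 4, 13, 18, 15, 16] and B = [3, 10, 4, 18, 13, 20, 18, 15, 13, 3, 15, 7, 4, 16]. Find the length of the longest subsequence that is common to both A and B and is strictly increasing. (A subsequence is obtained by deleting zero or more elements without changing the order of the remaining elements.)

5

A longest common strictly increasing subsequence is 3, 4, 13, 15, 16 (length 5); it appears in order in both A and B, and no longer such subsequence exists.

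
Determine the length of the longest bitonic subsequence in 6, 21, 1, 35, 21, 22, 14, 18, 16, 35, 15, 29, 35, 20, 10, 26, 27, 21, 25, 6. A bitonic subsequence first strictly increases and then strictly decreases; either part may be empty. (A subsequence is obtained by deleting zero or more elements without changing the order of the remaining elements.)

Let inc[i] be the LIS ending at i and dec[i] the longest strictly decreasing subsequence starting at i. inc = [1, 2, 1, 3, 2, 3, 2, 3, 3, 4, 3, 4, 5, 4, 2, 5, 6, 5, 6, 2], dec = [2, 6, 1, 7, 6, 6, 3, 5, 4, 5, 3, 4, 4, 3, 2, 3, 3, 2, 2, 1].
max_i inc[i]+dec[i]−1 = 9, with one witness 6, 21, 35, 22, 18, 16, 15, 10, 6.

9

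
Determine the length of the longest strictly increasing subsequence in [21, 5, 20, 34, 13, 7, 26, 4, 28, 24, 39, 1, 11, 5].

One longest increasing subsequence is 5, 20, 26, 28, 39 (positions 2,3,7,9,11), of length 5; no longer one exists.

5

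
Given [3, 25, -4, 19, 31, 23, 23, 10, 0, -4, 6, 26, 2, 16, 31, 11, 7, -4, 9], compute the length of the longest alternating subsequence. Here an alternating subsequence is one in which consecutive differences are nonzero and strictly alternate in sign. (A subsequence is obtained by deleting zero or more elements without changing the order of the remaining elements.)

Track the best alternating length ending on an up-step vs a down-step at each position: up/down = 1/1, 2/1, 1/3, 4/3, 4/1, 4/5, 4/5, 4/5, 4/5, 1/5, 6/5, 6/5, 6/7, 8/7, 8/1, 8/9, 8/9, 1/9, 10/9.
The maximum over both is 10; one such subsequence is 3, 25, -4, 19, 0, 6, 2, 16, 7, 9.

10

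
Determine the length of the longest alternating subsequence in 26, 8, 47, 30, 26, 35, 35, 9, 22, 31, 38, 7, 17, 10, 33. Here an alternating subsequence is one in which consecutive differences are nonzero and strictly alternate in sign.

Track the best alternating length ending on an up-step vs a down-step at each position: up/down = 1/1, 1/2, 3/1, 3/4, 3/4, 5/4, 5/4, 3/6, 7/6, 7/6, 7/4, 1/8, 9/8, 9/10, 11/8.
The maximum over both is 11; one such subsequence is 26, 8, 47, 30, 35, 9, 22, 7, 17, 10, 33.

11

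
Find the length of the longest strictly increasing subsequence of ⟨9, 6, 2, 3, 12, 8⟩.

3

Let dp[i] be the longest increasing subsequence ending at position i. Then dp = [1, 1, 1, 2, 3, 3].
The maximum is 3; one witness is 2, 3, 12 at positions 3,4,5.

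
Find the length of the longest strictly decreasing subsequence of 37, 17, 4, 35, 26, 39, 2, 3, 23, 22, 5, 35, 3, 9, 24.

Let dp[i] be the longest decreasing subsequence ending at position i. Then dp = [1, 2, 3, 2, 3, 1, 4, 4, 4, 5, 6, 2, 7, 6, 4].
The maximum is 7; one witness is 37, 35, 26, 23, 22, 5, 3 at positions 1,4,5,9,10,11,13.

7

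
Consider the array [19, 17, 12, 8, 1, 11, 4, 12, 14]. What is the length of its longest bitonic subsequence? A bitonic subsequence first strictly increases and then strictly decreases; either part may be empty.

Let inc[i] be the LIS ending at i and dec[i] the longest strictly decreasing subsequence starting at i. inc = [1, 1, 1, 1, 1, 2, 2, 3, 4], dec = [5, 4, 3, 2, 1, 2, 1, 1, 1].
max_i inc[i]+dec[i]−1 = 5, with one witness 19, 17, 12, 11, 4.

5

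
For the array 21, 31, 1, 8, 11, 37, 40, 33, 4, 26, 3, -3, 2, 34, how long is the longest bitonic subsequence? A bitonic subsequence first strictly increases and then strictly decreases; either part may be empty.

Let inc[i] be the LIS ending at i and dec[i] the longest strictly decreasing subsequence starting at i. inc = [1, 2, 1, 2, 3, 4, 5, 4, 2, 4, 2, 1, 2, 5], dec = [5, 5, 2, 4, 4, 5, 5, 4, 3, 3, 2, 1, 1, 1].
max_i inc[i]+dec[i]−1 = 9, with one witness 1, 8, 11, 37, 40, 33, 26, 3, 2.

9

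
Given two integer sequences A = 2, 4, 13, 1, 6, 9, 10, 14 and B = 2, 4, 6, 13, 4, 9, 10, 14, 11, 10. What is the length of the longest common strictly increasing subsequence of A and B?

6

A longest common strictly increasing subsequence is 2, 4, 6, 9, 10, 14 (length 6); it appears in order in both A and B, and no longer such subsequence exists.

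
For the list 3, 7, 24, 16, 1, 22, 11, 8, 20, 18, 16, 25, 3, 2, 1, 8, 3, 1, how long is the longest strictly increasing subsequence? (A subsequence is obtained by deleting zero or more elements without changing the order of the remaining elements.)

Let dp[i] be the longest increasing subsequence ending at position i. Then dp = [1, 2, 3, 3, 1, 4, 3, 3, 4, 4, 4, 5, 2, 2, 1, 3, 3, 1].
The maximum is 5; one witness is 3, 7, 16, 22, 25 at positions 1,2,4,6,12.

5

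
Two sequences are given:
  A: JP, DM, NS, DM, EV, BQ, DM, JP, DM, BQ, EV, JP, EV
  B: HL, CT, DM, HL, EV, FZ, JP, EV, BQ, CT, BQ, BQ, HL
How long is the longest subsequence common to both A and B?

4

A longest common subsequence is JP, EV, BQ, BQ (length 4); the LCS DP confirms no longer common subsequence exists.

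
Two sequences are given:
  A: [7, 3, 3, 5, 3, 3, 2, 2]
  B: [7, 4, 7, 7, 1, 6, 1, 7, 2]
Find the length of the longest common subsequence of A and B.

A longest common subsequence is 7, 2 (length 2); the LCS DP confirms no longer common subsequence exists.

2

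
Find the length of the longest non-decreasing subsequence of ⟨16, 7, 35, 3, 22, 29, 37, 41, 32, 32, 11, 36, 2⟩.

6

One longest non-decreasing subsequence is 16, 22, 29, 32, 32, 36 (positions 1,5,6,9,10,12), of length 6; no longer one exists.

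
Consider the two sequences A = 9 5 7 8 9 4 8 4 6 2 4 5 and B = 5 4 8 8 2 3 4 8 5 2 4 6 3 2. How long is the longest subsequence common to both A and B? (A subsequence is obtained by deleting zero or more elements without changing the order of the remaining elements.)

7

A longest common subsequence is 5, 8, 4, 8, 4, 6, 2 (length 7); the LCS DP confirms no longer common subsequence exists.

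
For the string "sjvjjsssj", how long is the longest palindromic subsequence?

One longest palindromic subsequence is jsssj (positions 2,6,7,8,9); it reads the same forward and backward, and the interval DP gives dp[1][9] = 5.

5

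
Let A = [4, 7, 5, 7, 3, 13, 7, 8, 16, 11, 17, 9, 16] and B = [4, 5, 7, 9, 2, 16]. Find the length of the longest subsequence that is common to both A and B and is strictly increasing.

5

A longest common strictly increasing subsequence is 4, 5, 7, 9, 16 (length 5); it appears in order in both A and B, and no longer such subsequence exists.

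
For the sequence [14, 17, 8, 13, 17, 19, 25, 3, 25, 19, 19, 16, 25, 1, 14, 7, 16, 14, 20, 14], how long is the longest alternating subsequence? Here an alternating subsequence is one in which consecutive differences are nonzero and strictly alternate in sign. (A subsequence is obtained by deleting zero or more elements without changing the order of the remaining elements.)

Track the best alternating length ending on an up-step vs a down-step at each position: up/down = 1/1, 2/1, 1/3, 4/3, 4/1, 4/1, 4/1, 1/5, 6/1, 6/7, 6/7, 6/7, 8/1, 1/9, 10/9, 10/11, 12/9, 12/13, 14/9, 12/15.
The maximum over both is 15; one such subsequence is 14, 17, 8, 13, 3, 25, 19, 25, 1, 14, 7, 16, 14, 20, 14.

15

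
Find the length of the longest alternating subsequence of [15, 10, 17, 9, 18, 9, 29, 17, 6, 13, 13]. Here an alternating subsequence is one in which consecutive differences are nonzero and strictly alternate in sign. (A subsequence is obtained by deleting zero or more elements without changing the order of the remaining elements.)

Track the best alternating length ending on an up-step vs a down-step at each position: up/down = 1/1, 1/2, 3/1, 1/4, 5/1, 1/6, 7/1, 7/8, 1/8, 9/8, 9/8.
The maximum over both is 9; one such subsequence is 15, 10, 17, 9, 18, 9, 29, 6, 13.

9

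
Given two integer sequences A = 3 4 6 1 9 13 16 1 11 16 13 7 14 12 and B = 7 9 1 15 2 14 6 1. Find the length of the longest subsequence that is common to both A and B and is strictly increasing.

2

A longest common strictly increasing subsequence is 7, 14 (length 2); it appears in order in both A and B, and no longer such subsequence exists.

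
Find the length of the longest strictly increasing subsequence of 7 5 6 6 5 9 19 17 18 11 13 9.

Scanning left to right, the best length ending at each element is: 7→1, 5→1, 6→2, 6→2, 5→1, 9→3, 19→4, 17→4, 18→5, 11→4, 13→5, 9→3.
So the longest increasing subsequence has length 5, e.g. 5, 6, 9, 17, 18.

5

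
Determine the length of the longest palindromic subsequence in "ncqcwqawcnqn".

Using dp[i][j] = 2 + dp[i+1][j−1] if the ends match, else max(dp[i+1][j], dp[i][j−1]):
dp[1][12] = 9. A witness is nqcwawcqn at positions 1,3,4,5,7,8,9,11,12.

9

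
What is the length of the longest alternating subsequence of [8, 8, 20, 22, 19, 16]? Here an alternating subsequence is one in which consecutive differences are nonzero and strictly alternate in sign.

3

Track the best alternating length ending on an up-step vs a down-step at each position: up/down = 1/1, 1/1, 2/1, 2/1, 2/3, 2/3.
The maximum over both is 3; one such subsequence is 8, 20, 19.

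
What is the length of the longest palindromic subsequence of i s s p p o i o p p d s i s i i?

One longest palindromic subsequence is issppoioppssi (positions 1,2,3,4,5,6,7,8,9,10,12,14,16); it reads the same forward and backward, and the interval DP gives dp[1][16] = 13.

13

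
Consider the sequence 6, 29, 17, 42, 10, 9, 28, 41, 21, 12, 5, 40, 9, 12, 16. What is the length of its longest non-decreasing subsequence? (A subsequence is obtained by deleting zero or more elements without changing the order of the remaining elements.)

5

One longest non-decreasing subsequence is 6, 10, 12, 12, 16 (positions 1,5,10,14,15), of length 5; no longer one exists.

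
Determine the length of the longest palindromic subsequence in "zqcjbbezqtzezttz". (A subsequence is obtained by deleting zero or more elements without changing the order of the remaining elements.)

7

One longest palindromic subsequence is ztzeztz (positions 1,10,11,12,13,15,16); it reads the same forward and backward, and the interval DP gives dp[1][16] = 7.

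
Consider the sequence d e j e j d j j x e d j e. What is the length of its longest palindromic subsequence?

9

One longest palindromic subsequence is ejejjjeje (positions 2,3,4,5,7,8,10,12,13); it reads the same forward and backward, and the interval DP gives dp[1][13] = 9.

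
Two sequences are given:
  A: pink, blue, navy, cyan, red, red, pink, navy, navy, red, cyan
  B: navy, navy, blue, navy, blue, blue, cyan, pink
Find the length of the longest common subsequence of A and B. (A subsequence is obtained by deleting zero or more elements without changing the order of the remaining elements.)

4

Backtracking the LCS table gives one alignment: blue (A2,B3) → navy (A3,B4) → cyan (A4,B7) → pink (A7,B8).
So the longest common subsequence has length 4.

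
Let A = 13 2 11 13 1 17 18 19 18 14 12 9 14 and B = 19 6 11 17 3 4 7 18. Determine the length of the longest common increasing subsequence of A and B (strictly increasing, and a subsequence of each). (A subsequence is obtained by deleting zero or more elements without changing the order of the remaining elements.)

3

A longest common strictly increasing subsequence is 11, 17, 18 (length 3); it appears in order in both A and B, and no longer such subsequence exists.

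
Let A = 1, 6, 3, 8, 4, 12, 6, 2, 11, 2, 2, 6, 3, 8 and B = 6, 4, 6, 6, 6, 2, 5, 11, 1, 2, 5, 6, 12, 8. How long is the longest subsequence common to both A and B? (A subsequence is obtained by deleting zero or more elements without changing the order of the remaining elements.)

A longest common subsequence is 6, 4, 6, 2, 11, 2, 6, 8 (length 8); the LCS DP confirms no longer common subsequence exists.

8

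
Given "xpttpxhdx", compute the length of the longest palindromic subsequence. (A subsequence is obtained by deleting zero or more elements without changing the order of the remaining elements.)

Using dp[i][j] = 2 + dp[i+1][j−1] if the ends match, else max(dp[i+1][j], dp[i][j−1]):
dp[1][9] = 6. A witness is xpttpx at positions 1,2,3,4,5,9.

6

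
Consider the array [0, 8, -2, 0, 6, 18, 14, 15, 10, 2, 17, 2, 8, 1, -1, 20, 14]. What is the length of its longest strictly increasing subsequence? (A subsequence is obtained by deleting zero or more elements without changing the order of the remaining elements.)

Let dp[i] be the longest increasing subsequence ending at position i. Then dp = [1, 2, 1, 2, 3, 4, 4, 5, 4, 3, 6, 3, 4, 3, 2, 7, 5].
The maximum is 7; one witness is -2, 0, 6, 14, 15, 17, 20 at positions 3,4,5,7,8,11,16.

7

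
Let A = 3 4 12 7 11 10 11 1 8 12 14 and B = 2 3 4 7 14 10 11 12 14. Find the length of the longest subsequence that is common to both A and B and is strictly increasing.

For each value that appears in both, track the longest common increasing run ending there.
The best achievable length is 7; one witness is 3, 4, 7, 10, 11, 12, 14 (A-positions 1,2,4,6,7,10,11, B-positions 2,3,4,6,7,8,9).

7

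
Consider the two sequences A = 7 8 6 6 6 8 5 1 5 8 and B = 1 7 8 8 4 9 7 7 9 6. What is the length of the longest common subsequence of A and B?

3

A longest common subsequence is 7, 8, 6 (length 3); the LCS DP confirms no longer common subsequence exists.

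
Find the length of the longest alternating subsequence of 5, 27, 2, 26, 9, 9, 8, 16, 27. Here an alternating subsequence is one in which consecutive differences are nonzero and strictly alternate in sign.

A longest alternating subsequence is 5, 27, 2, 26, 9, 16 (positions 1,2,3,4,5,8); its 5 consecutive differences strictly alternate in sign, and length 6 is optimal.

6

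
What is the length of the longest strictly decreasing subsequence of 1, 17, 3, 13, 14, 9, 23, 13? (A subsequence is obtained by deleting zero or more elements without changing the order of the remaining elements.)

3

Scanning left to right, the best length ending at each element is: 1→1, 17→1, 3→2, 13→2, 14→2, 9→3, 23→1, 13→3.
So the longest decreasing subsequence has length 3, e.g. 17, 13, 9.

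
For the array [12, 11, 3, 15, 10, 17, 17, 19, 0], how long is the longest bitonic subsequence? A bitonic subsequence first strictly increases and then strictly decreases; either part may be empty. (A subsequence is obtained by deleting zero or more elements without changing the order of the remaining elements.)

5

One longest bitonic subsequence is 12, 15, 17, 19, 0 (positions 1,4,6,8,9): it rises to 19 then falls. Length 5 is optimal.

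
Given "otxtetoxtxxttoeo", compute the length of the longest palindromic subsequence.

10

Using dp[i][j] = 2 + dp[i+1][j−1] if the ends match, else max(dp[i+1][j], dp[i][j−1]):
dp[1][16] = 10. A witness is oeotxxtoeo at positions 1,5,7,9,10,11,13,14,15,16.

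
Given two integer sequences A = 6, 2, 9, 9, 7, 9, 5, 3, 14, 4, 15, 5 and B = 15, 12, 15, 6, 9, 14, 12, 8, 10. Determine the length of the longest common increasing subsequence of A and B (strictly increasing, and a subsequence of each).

3

For each value that appears in both, track the longest common increasing run ending there.
The best achievable length is 3; one witness is 6, 9, 14 (A-positions 1,3,9, B-positions 4,5,6).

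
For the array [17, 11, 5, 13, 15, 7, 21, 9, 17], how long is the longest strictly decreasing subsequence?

3

Let dp[i] be the longest decreasing subsequence ending at position i. Then dp = [1, 2, 3, 2, 2, 3, 1, 3, 2].
The maximum is 3; one witness is 17, 11, 5 at positions 1,2,3.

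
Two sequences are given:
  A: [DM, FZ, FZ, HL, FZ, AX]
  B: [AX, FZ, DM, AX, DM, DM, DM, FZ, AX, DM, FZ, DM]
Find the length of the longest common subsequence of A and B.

3

A longest common subsequence is DM, FZ, FZ (length 3); the LCS DP confirms no longer common subsequence exists.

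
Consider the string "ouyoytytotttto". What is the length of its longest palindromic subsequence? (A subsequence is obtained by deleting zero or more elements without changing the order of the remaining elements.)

8

Using dp[i][j] = 2 + dp[i+1][j−1] if the ends match, else max(dp[i+1][j], dp[i][j−1]):
dp[1][14] = 8. A witness is otttttto at positions 1,6,8,10,11,12,13,14.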